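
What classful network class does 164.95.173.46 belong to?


First octet: 164
Binary: 10100100
10xxxxxx -> Class B (128-191)
Class B, default mask 255.255.0.0 (/16)


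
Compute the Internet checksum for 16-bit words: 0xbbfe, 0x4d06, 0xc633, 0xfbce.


Sum all words (with carry folding):
+ 0xbbfe = 0xbbfe
+ 0x4d06 = 0x0905
+ 0xc633 = 0xcf38
+ 0xfbce = 0xcb07
One's complement: ~0xcb07
Checksum = 0x34f8


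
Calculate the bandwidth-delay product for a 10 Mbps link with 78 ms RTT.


BDP = bandwidth * RTT
= 10 Mbps * 78 ms
= 10 * 1e6 * 78 / 1000 bits
= 780000 bits
= 97500 bytes
= 95.2148 KB
BDP = 780000 bits (97500 bytes)


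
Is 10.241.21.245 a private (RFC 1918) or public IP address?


RFC 1918 private ranges:
  10.0.0.0/8 (10.0.0.0 - 10.255.255.255)
  172.16.0.0/12 (172.16.0.0 - 172.31.255.255)
  192.168.0.0/16 (192.168.0.0 - 192.168.255.255)
Private (in 10.0.0.0/8)


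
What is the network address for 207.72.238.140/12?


IP:   11001111.01001000.11101110.10001100
Mask: 11111111.11110000.00000000.00000000
AND operation:
Net:  11001111.01000000.00000000.00000000
Network: 207.64.0.0/12


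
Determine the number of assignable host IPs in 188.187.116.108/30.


Host bits = 32 - 30 = 2
Total addresses = 2^2 = 4
Usable = total - 2 (network and broadcast)
Usable hosts: 2


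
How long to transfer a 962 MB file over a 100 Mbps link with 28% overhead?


Effective throughput = 100 * (1 - 28/100) = 72 Mbps
File size in Mb = 962 * 8 = 7696 Mb
Time = 7696 / 72
Time = 106.8889 seconds


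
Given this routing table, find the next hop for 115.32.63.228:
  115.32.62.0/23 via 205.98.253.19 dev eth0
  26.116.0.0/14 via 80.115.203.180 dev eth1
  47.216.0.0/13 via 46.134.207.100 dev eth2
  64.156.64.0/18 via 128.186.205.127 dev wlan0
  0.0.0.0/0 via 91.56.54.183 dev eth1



Longest prefix match for 115.32.63.228:
  /23 115.32.62.0: MATCH
  /14 26.116.0.0: no
  /13 47.216.0.0: no
  /18 64.156.64.0: no
  /0 0.0.0.0: MATCH
Selected: next-hop 205.98.253.19 via eth0 (matched /23)


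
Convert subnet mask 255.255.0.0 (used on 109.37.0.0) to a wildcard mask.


Subnet mask: 255.255.0.0
Wildcard = 255.255.255.255 - subnet mask
255 - 255 = 0
255 - 255 = 0
255 - 0 = 255
255 - 0 = 255
Wildcard: 0.0.255.255


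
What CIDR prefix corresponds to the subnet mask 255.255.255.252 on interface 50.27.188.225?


Binary: 11111111.11111111.11111111.11111100
Count leading 1s
Prefix: /30


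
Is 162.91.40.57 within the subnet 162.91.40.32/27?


Subnet network: 162.91.40.32
Test IP AND mask: 162.91.40.32
Yes, 162.91.40.57 is in 162.91.40.32/27


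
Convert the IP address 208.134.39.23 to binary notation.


208 = 11010000
134 = 10000110
39 = 00100111
23 = 00010111
Binary: 11010000.10000110.00100111.00010111


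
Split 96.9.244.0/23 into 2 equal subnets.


New prefix = 23 + 1 = 24
Each subnet has 256 addresses
  96.9.244.0/24
  96.9.245.0/24
Subnets: 96.9.244.0/24, 96.9.245.0/24


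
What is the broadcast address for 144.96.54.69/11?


Network: 144.96.0.0/11
Host bits = 21
Set all host bits to 1:
Broadcast: 144.127.255.255


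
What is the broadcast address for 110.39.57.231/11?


Network: 110.32.0.0/11
Host bits = 21
Set all host bits to 1:
Broadcast: 110.63.255.255


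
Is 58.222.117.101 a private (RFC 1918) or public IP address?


RFC 1918 private ranges:
  10.0.0.0/8 (10.0.0.0 - 10.255.255.255)
  172.16.0.0/12 (172.16.0.0 - 172.31.255.255)
  192.168.0.0/16 (192.168.0.0 - 192.168.255.255)
Public (not in any RFC 1918 range)


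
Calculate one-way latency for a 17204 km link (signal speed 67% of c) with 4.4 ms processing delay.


Speed = 0.67 * 3e5 km/s = 201000 km/s
Propagation delay = 17204 / 201000 = 0.0856 s = 85.592 ms
Processing delay = 4.4 ms
Total one-way latency = 89.992 ms


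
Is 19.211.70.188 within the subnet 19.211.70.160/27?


Subnet network: 19.211.70.160
Test IP AND mask: 19.211.70.160
Yes, 19.211.70.188 is in 19.211.70.160/27


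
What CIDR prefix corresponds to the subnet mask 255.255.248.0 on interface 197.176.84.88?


Binary: 11111111.11111111.11111000.00000000
Count leading 1s
Prefix: /21


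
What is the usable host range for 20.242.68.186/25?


Network: 20.242.68.128
Broadcast: 20.242.68.255
First usable = network + 1
Last usable = broadcast - 1
Range: 20.242.68.129 to 20.242.68.254


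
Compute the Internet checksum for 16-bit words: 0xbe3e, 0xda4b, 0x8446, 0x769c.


Sum all words (with carry folding):
+ 0xbe3e = 0xbe3e
+ 0xda4b = 0x988a
+ 0x8446 = 0x1cd1
+ 0x769c = 0x936d
One's complement: ~0x936d
Checksum = 0x6c92


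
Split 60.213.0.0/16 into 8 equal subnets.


New prefix = 16 + 3 = 19
Each subnet has 8192 addresses
  60.213.0.0/19
  60.213.32.0/19
  60.213.64.0/19
  60.213.96.0/19
  60.213.128.0/19
  60.213.160.0/19
  60.213.192.0/19
  60.213.224.0/19
Subnets: 60.213.0.0/19, 60.213.32.0/19, 60.213.64.0/19, 60.213.96.0/19, 60.213.128.0/19, 60.213.160.0/19, 60.213.192.0/19, 60.213.224.0/19


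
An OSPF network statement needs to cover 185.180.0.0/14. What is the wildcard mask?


Subnet mask: 255.252.0.0
Wildcard = 255.255.255.255 - subnet mask
255 - 255 = 0
255 - 252 = 3
255 - 0 = 255
255 - 0 = 255
Wildcard: 0.3.255.255


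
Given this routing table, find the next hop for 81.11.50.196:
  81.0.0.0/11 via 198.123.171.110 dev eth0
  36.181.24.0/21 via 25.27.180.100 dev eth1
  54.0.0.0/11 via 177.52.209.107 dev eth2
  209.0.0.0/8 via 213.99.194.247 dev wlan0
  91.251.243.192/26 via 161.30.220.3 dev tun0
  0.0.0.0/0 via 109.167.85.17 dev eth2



Longest prefix match for 81.11.50.196:
  /11 81.0.0.0: MATCH
  /21 36.181.24.0: no
  /11 54.0.0.0: no
  /8 209.0.0.0: no
  /26 91.251.243.192: no
  /0 0.0.0.0: MATCH
Selected: next-hop 198.123.171.110 via eth0 (matched /11)


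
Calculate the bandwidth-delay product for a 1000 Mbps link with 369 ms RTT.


BDP = bandwidth * RTT
= 1000 Mbps * 369 ms
= 1000 * 1e6 * 369 / 1000 bits
= 369000000 bits
= 46125000 bytes
= 45043.9453 KB
BDP = 369000000 bits (46125000 bytes)


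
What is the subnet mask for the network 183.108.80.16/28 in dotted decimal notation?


/28 means 28 network bits, 4 host bits
Binary: 11111111111111111111111111110000
Mask: 255.255.255.240


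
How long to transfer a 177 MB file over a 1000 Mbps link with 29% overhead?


Effective throughput = 1000 * (1 - 29/100) = 710 Mbps
File size in Mb = 177 * 8 = 1416 Mb
Time = 1416 / 710
Time = 1.9944 seconds


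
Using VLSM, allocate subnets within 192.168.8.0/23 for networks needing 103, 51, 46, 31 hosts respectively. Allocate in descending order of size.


103 hosts -> /25 (126 usable): 192.168.8.0/25
51 hosts -> /26 (62 usable): 192.168.8.128/26
46 hosts -> /26 (62 usable): 192.168.8.192/26
31 hosts -> /26 (62 usable): 192.168.9.0/26
Allocation: 192.168.8.0/25 (103 hosts, 126 usable); 192.168.8.128/26 (51 hosts, 62 usable); 192.168.8.192/26 (46 hosts, 62 usable); 192.168.9.0/26 (31 hosts, 62 usable)


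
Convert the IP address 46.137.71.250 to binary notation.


46 = 00101110
137 = 10001001
71 = 01000111
250 = 11111010
Binary: 00101110.10001001.01000111.11111010


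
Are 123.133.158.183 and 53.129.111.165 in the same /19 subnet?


Mask: 255.255.224.0
123.133.158.183 AND mask = 123.133.128.0
53.129.111.165 AND mask = 53.129.96.0
No, different subnets (123.133.128.0 vs 53.129.96.0)


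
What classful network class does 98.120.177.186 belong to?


First octet: 98
Binary: 01100010
0xxxxxxx -> Class A (1-126)
Class A, default mask 255.0.0.0 (/8)


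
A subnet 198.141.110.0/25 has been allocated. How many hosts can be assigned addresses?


Host bits = 32 - 25 = 7
Total addresses = 2^7 = 128
Usable = total - 2 (network and broadcast)
Usable hosts: 126


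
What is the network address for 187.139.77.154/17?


IP:   10111011.10001011.01001101.10011010
Mask: 11111111.11111111.10000000.00000000
AND operation:
Net:  10111011.10001011.00000000.00000000
Network: 187.139.0.0/17


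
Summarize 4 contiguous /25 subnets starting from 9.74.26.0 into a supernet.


Original prefix: /25
Number of subnets: 4 = 2^2
New prefix = 25 - 2 = 23
Supernet: 9.74.26.0/23


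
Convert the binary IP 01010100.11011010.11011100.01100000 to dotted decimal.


01010100 = 84
11011010 = 218
11011100 = 220
01100000 = 96
IP: 84.218.220.96


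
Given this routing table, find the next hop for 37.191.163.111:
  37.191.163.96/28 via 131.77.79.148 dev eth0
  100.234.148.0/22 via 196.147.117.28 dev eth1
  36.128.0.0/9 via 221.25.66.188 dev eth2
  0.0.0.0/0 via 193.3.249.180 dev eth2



Longest prefix match for 37.191.163.111:
  /28 37.191.163.96: MATCH
  /22 100.234.148.0: no
  /9 36.128.0.0: no
  /0 0.0.0.0: MATCH
Selected: next-hop 131.77.79.148 via eth0 (matched /28)


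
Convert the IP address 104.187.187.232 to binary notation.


104 = 01101000
187 = 10111011
187 = 10111011
232 = 11101000
Binary: 01101000.10111011.10111011.11101000


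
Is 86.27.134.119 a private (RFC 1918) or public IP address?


RFC 1918 private ranges:
  10.0.0.0/8 (10.0.0.0 - 10.255.255.255)
  172.16.0.0/12 (172.16.0.0 - 172.31.255.255)
  192.168.0.0/16 (192.168.0.0 - 192.168.255.255)
Public (not in any RFC 1918 range)


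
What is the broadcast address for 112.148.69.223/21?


Network: 112.148.64.0/21
Host bits = 11
Set all host bits to 1:
Broadcast: 112.148.71.255


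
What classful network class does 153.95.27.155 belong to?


First octet: 153
Binary: 10011001
10xxxxxx -> Class B (128-191)
Class B, default mask 255.255.0.0 (/16)


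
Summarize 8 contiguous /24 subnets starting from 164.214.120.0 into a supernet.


Original prefix: /24
Number of subnets: 8 = 2^3
New prefix = 24 - 3 = 21
Supernet: 164.214.120.0/21


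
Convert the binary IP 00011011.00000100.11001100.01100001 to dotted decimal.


00011011 = 27
00000100 = 4
11001100 = 204
01100001 = 97
IP: 27.4.204.97


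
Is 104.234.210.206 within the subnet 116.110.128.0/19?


Subnet network: 116.110.128.0
Test IP AND mask: 104.234.192.0
No, 104.234.210.206 is not in 116.110.128.0/19


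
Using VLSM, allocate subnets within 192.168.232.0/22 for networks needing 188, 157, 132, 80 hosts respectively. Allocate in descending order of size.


188 hosts -> /24 (254 usable): 192.168.232.0/24
157 hosts -> /24 (254 usable): 192.168.233.0/24
132 hosts -> /24 (254 usable): 192.168.234.0/24
80 hosts -> /25 (126 usable): 192.168.235.0/25
Allocation: 192.168.232.0/24 (188 hosts, 254 usable); 192.168.233.0/24 (157 hosts, 254 usable); 192.168.234.0/24 (132 hosts, 254 usable); 192.168.235.0/25 (80 hosts, 126 usable)


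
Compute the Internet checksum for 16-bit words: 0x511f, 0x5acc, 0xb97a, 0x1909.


Sum all words (with carry folding):
+ 0x511f = 0x511f
+ 0x5acc = 0xabeb
+ 0xb97a = 0x6566
+ 0x1909 = 0x7e6f
One's complement: ~0x7e6f
Checksum = 0x8190


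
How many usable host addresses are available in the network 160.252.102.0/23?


Host bits = 32 - 23 = 9
Total addresses = 2^9 = 512
Usable = total - 2 (network and broadcast)
Usable hosts: 510


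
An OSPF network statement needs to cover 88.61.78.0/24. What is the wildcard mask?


Subnet mask: 255.255.255.0
Wildcard = 255.255.255.255 - subnet mask
255 - 255 = 0
255 - 255 = 0
255 - 255 = 0
255 - 0 = 255
Wildcard: 0.0.0.255


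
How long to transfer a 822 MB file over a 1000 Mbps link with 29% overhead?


Effective throughput = 1000 * (1 - 29/100) = 710 Mbps
File size in Mb = 822 * 8 = 6576 Mb
Time = 6576 / 710
Time = 9.262 seconds


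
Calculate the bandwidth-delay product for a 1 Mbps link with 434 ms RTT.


BDP = bandwidth * RTT
= 1 Mbps * 434 ms
= 1 * 1e6 * 434 / 1000 bits
= 434000 bits
= 54250 bytes
= 52.9785 KB
BDP = 434000 bits (54250 bytes)


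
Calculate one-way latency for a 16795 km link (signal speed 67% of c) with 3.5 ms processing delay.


Speed = 0.67 * 3e5 km/s = 201000 km/s
Propagation delay = 16795 / 201000 = 0.0836 s = 83.5572 ms
Processing delay = 3.5 ms
Total one-way latency = 87.0572 ms


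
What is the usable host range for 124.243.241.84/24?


Network: 124.243.241.0
Broadcast: 124.243.241.255
First usable = network + 1
Last usable = broadcast - 1
Range: 124.243.241.1 to 124.243.241.254


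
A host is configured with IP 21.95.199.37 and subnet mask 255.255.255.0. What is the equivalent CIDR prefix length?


Binary: 11111111.11111111.11111111.00000000
Count leading 1s
Prefix: /24


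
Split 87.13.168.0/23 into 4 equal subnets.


New prefix = 23 + 2 = 25
Each subnet has 128 addresses
  87.13.168.0/25
  87.13.168.128/25
  87.13.169.0/25
  87.13.169.128/25
Subnets: 87.13.168.0/25, 87.13.168.128/25, 87.13.169.0/25, 87.13.169.128/25


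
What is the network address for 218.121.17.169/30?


IP:   11011010.01111001.00010001.10101001
Mask: 11111111.11111111.11111111.11111100
AND operation:
Net:  11011010.01111001.00010001.10101000
Network: 218.121.17.168/30


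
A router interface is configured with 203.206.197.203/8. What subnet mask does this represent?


/8 means 8 network bits, 24 host bits
Binary: 11111111000000000000000000000000
Mask: 255.0.0.0


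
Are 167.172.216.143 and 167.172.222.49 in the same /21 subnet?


Mask: 255.255.248.0
167.172.216.143 AND mask = 167.172.216.0
167.172.222.49 AND mask = 167.172.216.0
Yes, same subnet (167.172.216.0)


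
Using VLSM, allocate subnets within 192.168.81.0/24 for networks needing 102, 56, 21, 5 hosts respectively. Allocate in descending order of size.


102 hosts -> /25 (126 usable): 192.168.81.0/25
56 hosts -> /26 (62 usable): 192.168.81.128/26
21 hosts -> /27 (30 usable): 192.168.81.192/27
5 hosts -> /29 (6 usable): 192.168.81.224/29
Allocation: 192.168.81.0/25 (102 hosts, 126 usable); 192.168.81.128/26 (56 hosts, 62 usable); 192.168.81.192/27 (21 hosts, 30 usable); 192.168.81.224/29 (5 hosts, 6 usable)


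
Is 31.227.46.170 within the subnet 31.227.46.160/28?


Subnet network: 31.227.46.160
Test IP AND mask: 31.227.46.160
Yes, 31.227.46.170 is in 31.227.46.160/28


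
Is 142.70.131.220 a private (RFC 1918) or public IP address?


RFC 1918 private ranges:
  10.0.0.0/8 (10.0.0.0 - 10.255.255.255)
  172.16.0.0/12 (172.16.0.0 - 172.31.255.255)
  192.168.0.0/16 (192.168.0.0 - 192.168.255.255)
Public (not in any RFC 1918 range)


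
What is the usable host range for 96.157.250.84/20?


Network: 96.157.240.0
Broadcast: 96.157.255.255
First usable = network + 1
Last usable = broadcast - 1
Range: 96.157.240.1 to 96.157.255.254


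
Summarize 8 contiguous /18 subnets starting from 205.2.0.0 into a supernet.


Original prefix: /18
Number of subnets: 8 = 2^3
New prefix = 18 - 3 = 15
Supernet: 205.2.0.0/15


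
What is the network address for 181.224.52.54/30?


IP:   10110101.11100000.00110100.00110110
Mask: 11111111.11111111.11111111.11111100
AND operation:
Net:  10110101.11100000.00110100.00110100
Network: 181.224.52.52/30


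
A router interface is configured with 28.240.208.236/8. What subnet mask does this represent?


/8 means 8 network bits, 24 host bits
Binary: 11111111000000000000000000000000
Mask: 255.0.0.0


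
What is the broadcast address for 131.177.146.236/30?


Network: 131.177.146.236/30
Host bits = 2
Set all host bits to 1:
Broadcast: 131.177.146.239


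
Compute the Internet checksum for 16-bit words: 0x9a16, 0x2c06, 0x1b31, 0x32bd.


Sum all words (with carry folding):
+ 0x9a16 = 0x9a16
+ 0x2c06 = 0xc61c
+ 0x1b31 = 0xe14d
+ 0x32bd = 0x140b
One's complement: ~0x140b
Checksum = 0xebf4


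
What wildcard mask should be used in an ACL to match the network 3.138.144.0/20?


Subnet mask: 255.255.240.0
Wildcard = 255.255.255.255 - subnet mask
255 - 255 = 0
255 - 255 = 0
255 - 240 = 15
255 - 0 = 255
Wildcard: 0.0.15.255


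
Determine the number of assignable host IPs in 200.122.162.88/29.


Host bits = 32 - 29 = 3
Total addresses = 2^3 = 8
Usable = total - 2 (network and broadcast)
Usable hosts: 6


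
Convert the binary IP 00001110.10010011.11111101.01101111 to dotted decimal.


00001110 = 14
10010011 = 147
11111101 = 253
01101111 = 111
IP: 14.147.253.111


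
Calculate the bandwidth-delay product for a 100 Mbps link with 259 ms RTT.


BDP = bandwidth * RTT
= 100 Mbps * 259 ms
= 100 * 1e6 * 259 / 1000 bits
= 25900000 bits
= 3237500 bytes
= 3161.6211 KB
BDP = 25900000 bits (3237500 bytes)


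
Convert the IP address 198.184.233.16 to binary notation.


198 = 11000110
184 = 10111000
233 = 11101001
16 = 00010000
Binary: 11000110.10111000.11101001.00010000


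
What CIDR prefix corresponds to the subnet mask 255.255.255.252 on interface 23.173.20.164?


Binary: 11111111.11111111.11111111.11111100
Count leading 1s
Prefix: /30


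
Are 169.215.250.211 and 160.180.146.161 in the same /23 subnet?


Mask: 255.255.254.0
169.215.250.211 AND mask = 169.215.250.0
160.180.146.161 AND mask = 160.180.146.0
No, different subnets (169.215.250.0 vs 160.180.146.0)


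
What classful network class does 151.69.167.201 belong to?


First octet: 151
Binary: 10010111
10xxxxxx -> Class B (128-191)
Class B, default mask 255.255.0.0 (/16)


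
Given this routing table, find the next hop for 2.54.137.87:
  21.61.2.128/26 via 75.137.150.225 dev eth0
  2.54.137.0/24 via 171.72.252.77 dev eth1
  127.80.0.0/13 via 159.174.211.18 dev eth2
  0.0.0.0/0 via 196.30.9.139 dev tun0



Longest prefix match for 2.54.137.87:
  /26 21.61.2.128: no
  /24 2.54.137.0: MATCH
  /13 127.80.0.0: no
  /0 0.0.0.0: MATCH
Selected: next-hop 171.72.252.77 via eth1 (matched /24)


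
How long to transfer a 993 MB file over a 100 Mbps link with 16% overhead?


Effective throughput = 100 * (1 - 16/100) = 84 Mbps
File size in Mb = 993 * 8 = 7944 Mb
Time = 7944 / 84
Time = 94.5714 seconds


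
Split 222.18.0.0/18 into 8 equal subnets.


New prefix = 18 + 3 = 21
Each subnet has 2048 addresses
  222.18.0.0/21
  222.18.8.0/21
  222.18.16.0/21
  222.18.24.0/21
  222.18.32.0/21
  222.18.40.0/21
  222.18.48.0/21
  222.18.56.0/21
Subnets: 222.18.0.0/21, 222.18.8.0/21, 222.18.16.0/21, 222.18.24.0/21, 222.18.32.0/21, 222.18.40.0/21, 222.18.48.0/21, 222.18.56.0/21


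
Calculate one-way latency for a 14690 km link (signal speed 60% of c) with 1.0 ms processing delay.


Speed = 0.6 * 3e5 km/s = 180000 km/s
Propagation delay = 14690 / 180000 = 0.0816 s = 81.6111 ms
Processing delay = 1.0 ms
Total one-way latency = 82.6111 ms


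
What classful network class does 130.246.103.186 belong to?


First octet: 130
Binary: 10000010
10xxxxxx -> Class B (128-191)
Class B, default mask 255.255.0.0 (/16)


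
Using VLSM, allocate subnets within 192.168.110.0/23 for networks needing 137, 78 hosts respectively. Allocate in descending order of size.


137 hosts -> /24 (254 usable): 192.168.110.0/24
78 hosts -> /25 (126 usable): 192.168.111.0/25
Allocation: 192.168.110.0/24 (137 hosts, 254 usable); 192.168.111.0/25 (78 hosts, 126 usable)


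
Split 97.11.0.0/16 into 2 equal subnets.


New prefix = 16 + 1 = 17
Each subnet has 32768 addresses
  97.11.0.0/17
  97.11.128.0/17
Subnets: 97.11.0.0/17, 97.11.128.0/17


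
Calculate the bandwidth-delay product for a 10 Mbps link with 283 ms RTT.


BDP = bandwidth * RTT
= 10 Mbps * 283 ms
= 10 * 1e6 * 283 / 1000 bits
= 2830000 bits
= 353750 bytes
= 345.459 KB
BDP = 2830000 bits (353750 bytes)


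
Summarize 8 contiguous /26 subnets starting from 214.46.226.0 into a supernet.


Original prefix: /26
Number of subnets: 8 = 2^3
New prefix = 26 - 3 = 23
Supernet: 214.46.226.0/23


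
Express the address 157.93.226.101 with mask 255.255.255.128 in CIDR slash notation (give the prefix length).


Binary: 11111111.11111111.11111111.10000000
Count leading 1s
Prefix: /25


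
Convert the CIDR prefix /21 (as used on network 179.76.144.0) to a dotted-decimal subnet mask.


/21 means 21 network bits, 11 host bits
Binary: 11111111111111111111100000000000
Mask: 255.255.248.0


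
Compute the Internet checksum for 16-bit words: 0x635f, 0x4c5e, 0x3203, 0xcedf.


Sum all words (with carry folding):
+ 0x635f = 0x635f
+ 0x4c5e = 0xafbd
+ 0x3203 = 0xe1c0
+ 0xcedf = 0xb0a0
One's complement: ~0xb0a0
Checksum = 0x4f5f


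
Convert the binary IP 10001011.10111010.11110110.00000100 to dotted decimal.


10001011 = 139
10111010 = 186
11110110 = 246
00000100 = 4
IP: 139.186.246.4


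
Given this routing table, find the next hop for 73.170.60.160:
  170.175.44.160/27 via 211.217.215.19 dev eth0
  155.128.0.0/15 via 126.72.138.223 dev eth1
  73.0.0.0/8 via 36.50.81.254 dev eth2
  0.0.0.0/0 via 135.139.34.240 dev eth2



Longest prefix match for 73.170.60.160:
  /27 170.175.44.160: no
  /15 155.128.0.0: no
  /8 73.0.0.0: MATCH
  /0 0.0.0.0: MATCH
Selected: next-hop 36.50.81.254 via eth2 (matched /8)


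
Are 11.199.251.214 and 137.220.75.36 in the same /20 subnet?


Mask: 255.255.240.0
11.199.251.214 AND mask = 11.199.240.0
137.220.75.36 AND mask = 137.220.64.0
No, different subnets (11.199.240.0 vs 137.220.64.0)


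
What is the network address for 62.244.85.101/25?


IP:   00111110.11110100.01010101.01100101
Mask: 11111111.11111111.11111111.10000000
AND operation:
Net:  00111110.11110100.01010101.00000000
Network: 62.244.85.0/25


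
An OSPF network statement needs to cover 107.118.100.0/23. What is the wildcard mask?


Subnet mask: 255.255.254.0
Wildcard = 255.255.255.255 - subnet mask
255 - 255 = 0
255 - 255 = 0
255 - 254 = 1
255 - 0 = 255
Wildcard: 0.0.1.255


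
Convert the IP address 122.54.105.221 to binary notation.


122 = 01111010
54 = 00110110
105 = 01101001
221 = 11011101
Binary: 01111010.00110110.01101001.11011101


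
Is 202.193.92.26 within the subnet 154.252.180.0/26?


Subnet network: 154.252.180.0
Test IP AND mask: 202.193.92.0
No, 202.193.92.26 is not in 154.252.180.0/26


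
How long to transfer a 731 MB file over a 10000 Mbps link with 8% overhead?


Effective throughput = 10000 * (1 - 8/100) = 9200 Mbps
File size in Mb = 731 * 8 = 5848 Mb
Time = 5848 / 9200
Time = 0.6357 seconds


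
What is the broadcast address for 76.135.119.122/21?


Network: 76.135.112.0/21
Host bits = 11
Set all host bits to 1:
Broadcast: 76.135.119.255


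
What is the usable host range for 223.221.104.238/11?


Network: 223.192.0.0
Broadcast: 223.223.255.255
First usable = network + 1
Last usable = broadcast - 1
Range: 223.192.0.1 to 223.223.255.254


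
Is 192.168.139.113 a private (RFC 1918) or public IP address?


RFC 1918 private ranges:
  10.0.0.0/8 (10.0.0.0 - 10.255.255.255)
  172.16.0.0/12 (172.16.0.0 - 172.31.255.255)
  192.168.0.0/16 (192.168.0.0 - 192.168.255.255)
Private (in 192.168.0.0/16)


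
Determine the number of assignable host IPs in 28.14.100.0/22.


Host bits = 32 - 22 = 10
Total addresses = 2^10 = 1024
Usable = total - 2 (network and broadcast)
Usable hosts: 1022


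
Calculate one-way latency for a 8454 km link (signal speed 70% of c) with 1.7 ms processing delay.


Speed = 0.7 * 3e5 km/s = 210000 km/s
Propagation delay = 8454 / 210000 = 0.0403 s = 40.2571 ms
Processing delay = 1.7 ms
Total one-way latency = 41.9571 ms


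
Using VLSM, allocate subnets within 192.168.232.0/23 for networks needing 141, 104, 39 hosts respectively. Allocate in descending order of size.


141 hosts -> /24 (254 usable): 192.168.232.0/24
104 hosts -> /25 (126 usable): 192.168.233.0/25
39 hosts -> /26 (62 usable): 192.168.233.128/26
Allocation: 192.168.232.0/24 (141 hosts, 254 usable); 192.168.233.0/25 (104 hosts, 126 usable); 192.168.233.128/26 (39 hosts, 62 usable)


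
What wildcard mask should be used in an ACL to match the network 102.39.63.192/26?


Subnet mask: 255.255.255.192
Wildcard = 255.255.255.255 - subnet mask
255 - 255 = 0
255 - 255 = 0
255 - 255 = 0
255 - 192 = 63
Wildcard: 0.0.0.63


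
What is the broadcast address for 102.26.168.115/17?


Network: 102.26.128.0/17
Host bits = 15
Set all host bits to 1:
Broadcast: 102.26.255.255


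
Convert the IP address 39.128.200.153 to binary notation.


39 = 00100111
128 = 10000000
200 = 11001000
153 = 10011001
Binary: 00100111.10000000.11001000.10011001


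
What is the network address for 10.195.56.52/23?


IP:   00001010.11000011.00111000.00110100
Mask: 11111111.11111111.11111110.00000000
AND operation:
Net:  00001010.11000011.00111000.00000000
Network: 10.195.56.0/23


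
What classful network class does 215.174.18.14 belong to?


First octet: 215
Binary: 11010111
110xxxxx -> Class C (192-223)
Class C, default mask 255.255.255.0 (/24)


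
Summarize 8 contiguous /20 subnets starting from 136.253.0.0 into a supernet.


Original prefix: /20
Number of subnets: 8 = 2^3
New prefix = 20 - 3 = 17
Supernet: 136.253.0.0/17


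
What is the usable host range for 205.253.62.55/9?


Network: 205.128.0.0
Broadcast: 205.255.255.255
First usable = network + 1
Last usable = broadcast - 1
Range: 205.128.0.1 to 205.255.255.254


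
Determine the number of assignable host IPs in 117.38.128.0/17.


Host bits = 32 - 17 = 15
Total addresses = 2^15 = 32768
Usable = total - 2 (network and broadcast)
Usable hosts: 32766


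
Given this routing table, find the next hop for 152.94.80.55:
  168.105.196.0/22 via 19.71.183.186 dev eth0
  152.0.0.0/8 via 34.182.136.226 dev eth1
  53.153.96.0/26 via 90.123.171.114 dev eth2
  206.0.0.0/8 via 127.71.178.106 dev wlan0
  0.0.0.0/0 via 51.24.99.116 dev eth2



Longest prefix match for 152.94.80.55:
  /22 168.105.196.0: no
  /8 152.0.0.0: MATCH
  /26 53.153.96.0: no
  /8 206.0.0.0: no
  /0 0.0.0.0: MATCH
Selected: next-hop 34.182.136.226 via eth1 (matched /8)


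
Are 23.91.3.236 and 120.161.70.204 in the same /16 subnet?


Mask: 255.255.0.0
23.91.3.236 AND mask = 23.91.0.0
120.161.70.204 AND mask = 120.161.0.0
No, different subnets (23.91.0.0 vs 120.161.0.0)


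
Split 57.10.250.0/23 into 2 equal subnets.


New prefix = 23 + 1 = 24
Each subnet has 256 addresses
  57.10.250.0/24
  57.10.251.0/24
Subnets: 57.10.250.0/24, 57.10.251.0/24


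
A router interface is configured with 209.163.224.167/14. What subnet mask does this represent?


/14 means 14 network bits, 18 host bits
Binary: 11111111111111000000000000000000
Mask: 255.252.0.0


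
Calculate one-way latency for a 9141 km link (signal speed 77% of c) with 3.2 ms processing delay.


Speed = 0.77 * 3e5 km/s = 231000 km/s
Propagation delay = 9141 / 231000 = 0.0396 s = 39.5714 ms
Processing delay = 3.2 ms
Total one-way latency = 42.7714 ms


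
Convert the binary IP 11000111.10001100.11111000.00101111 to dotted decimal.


11000111 = 199
10001100 = 140
11111000 = 248
00101111 = 47
IP: 199.140.248.47


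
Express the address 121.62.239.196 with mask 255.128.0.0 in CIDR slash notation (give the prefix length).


Binary: 11111111.10000000.00000000.00000000
Count leading 1s
Prefix: /9


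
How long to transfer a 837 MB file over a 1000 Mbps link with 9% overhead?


Effective throughput = 1000 * (1 - 9/100) = 910 Mbps
File size in Mb = 837 * 8 = 6696 Mb
Time = 6696 / 910
Time = 7.3582 seconds


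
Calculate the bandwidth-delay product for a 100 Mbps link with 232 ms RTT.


BDP = bandwidth * RTT
= 100 Mbps * 232 ms
= 100 * 1e6 * 232 / 1000 bits
= 23200000 bits
= 2900000 bytes
= 2832.0312 KB
BDP = 23200000 bits (2900000 bytes)


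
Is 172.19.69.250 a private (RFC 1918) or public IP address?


RFC 1918 private ranges:
  10.0.0.0/8 (10.0.0.0 - 10.255.255.255)
  172.16.0.0/12 (172.16.0.0 - 172.31.255.255)
  192.168.0.0/16 (192.168.0.0 - 192.168.255.255)
Private (in 172.16.0.0/12)


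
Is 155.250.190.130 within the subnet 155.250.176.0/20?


Subnet network: 155.250.176.0
Test IP AND mask: 155.250.176.0
Yes, 155.250.190.130 is in 155.250.176.0/20


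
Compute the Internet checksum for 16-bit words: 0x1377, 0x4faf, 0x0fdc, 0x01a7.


Sum all words (with carry folding):
+ 0x1377 = 0x1377
+ 0x4faf = 0x6326
+ 0x0fdc = 0x7302
+ 0x01a7 = 0x74a9
One's complement: ~0x74a9
Checksum = 0x8b56


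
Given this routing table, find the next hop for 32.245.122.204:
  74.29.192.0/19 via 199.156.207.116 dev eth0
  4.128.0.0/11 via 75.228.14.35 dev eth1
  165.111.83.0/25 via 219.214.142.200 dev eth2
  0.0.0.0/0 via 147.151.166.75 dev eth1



Longest prefix match for 32.245.122.204:
  /19 74.29.192.0: no
  /11 4.128.0.0: no
  /25 165.111.83.0: no
  /0 0.0.0.0: MATCH
Selected: next-hop 147.151.166.75 via eth1 (matched /0)


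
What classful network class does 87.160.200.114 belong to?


First octet: 87
Binary: 01010111
0xxxxxxx -> Class A (1-126)
Class A, default mask 255.0.0.0 (/8)


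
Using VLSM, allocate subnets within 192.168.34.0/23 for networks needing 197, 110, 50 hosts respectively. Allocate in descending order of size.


197 hosts -> /24 (254 usable): 192.168.34.0/24
110 hosts -> /25 (126 usable): 192.168.35.0/25
50 hosts -> /26 (62 usable): 192.168.35.128/26
Allocation: 192.168.34.0/24 (197 hosts, 254 usable); 192.168.35.0/25 (110 hosts, 126 usable); 192.168.35.128/26 (50 hosts, 62 usable)


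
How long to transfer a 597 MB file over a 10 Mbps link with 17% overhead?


Effective throughput = 10 * (1 - 17/100) = 8.3 Mbps
File size in Mb = 597 * 8 = 4776 Mb
Time = 4776 / 8.3
Time = 575.4217 seconds


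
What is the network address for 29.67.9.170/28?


IP:   00011101.01000011.00001001.10101010
Mask: 11111111.11111111.11111111.11110000
AND operation:
Net:  00011101.01000011.00001001.10100000
Network: 29.67.9.160/28


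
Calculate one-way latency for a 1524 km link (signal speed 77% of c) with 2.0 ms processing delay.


Speed = 0.77 * 3e5 km/s = 231000 km/s
Propagation delay = 1524 / 231000 = 0.0066 s = 6.5974 ms
Processing delay = 2.0 ms
Total one-way latency = 8.5974 ms


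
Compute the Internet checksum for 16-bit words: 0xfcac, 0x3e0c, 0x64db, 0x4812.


Sum all words (with carry folding):
+ 0xfcac = 0xfcac
+ 0x3e0c = 0x3ab9
+ 0x64db = 0x9f94
+ 0x4812 = 0xe7a6
One's complement: ~0xe7a6
Checksum = 0x1859


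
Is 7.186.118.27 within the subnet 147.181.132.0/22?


Subnet network: 147.181.132.0
Test IP AND mask: 7.186.116.0
No, 7.186.118.27 is not in 147.181.132.0/22


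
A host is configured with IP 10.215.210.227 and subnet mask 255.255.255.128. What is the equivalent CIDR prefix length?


Binary: 11111111.11111111.11111111.10000000
Count leading 1s
Prefix: /25


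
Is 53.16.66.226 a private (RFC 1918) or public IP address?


RFC 1918 private ranges:
  10.0.0.0/8 (10.0.0.0 - 10.255.255.255)
  172.16.0.0/12 (172.16.0.0 - 172.31.255.255)
  192.168.0.0/16 (192.168.0.0 - 192.168.255.255)
Public (not in any RFC 1918 range)


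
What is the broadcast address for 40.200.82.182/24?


Network: 40.200.82.0/24
Host bits = 8
Set all host bits to 1:
Broadcast: 40.200.82.255


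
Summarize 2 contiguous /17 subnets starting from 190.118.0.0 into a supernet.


Original prefix: /17
Number of subnets: 2 = 2^1
New prefix = 17 - 1 = 16
Supernet: 190.118.0.0/16


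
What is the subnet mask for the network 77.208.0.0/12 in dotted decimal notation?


/12 means 12 network bits, 20 host bits
Binary: 11111111111100000000000000000000
Mask: 255.240.0.0


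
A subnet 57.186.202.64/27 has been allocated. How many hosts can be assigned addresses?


Host bits = 32 - 27 = 5
Total addresses = 2^5 = 32
Usable = total - 2 (network and broadcast)
Usable hosts: 30


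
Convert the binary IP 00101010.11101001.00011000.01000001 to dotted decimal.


00101010 = 42
11101001 = 233
00011000 = 24
01000001 = 65
IP: 42.233.24.65


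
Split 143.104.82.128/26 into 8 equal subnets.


New prefix = 26 + 3 = 29
Each subnet has 8 addresses
  143.104.82.128/29
  143.104.82.136/29
  143.104.82.144/29
  143.104.82.152/29
  143.104.82.160/29
  143.104.82.168/29
  143.104.82.176/29
  143.104.82.184/29
Subnets: 143.104.82.128/29, 143.104.82.136/29, 143.104.82.144/29, 143.104.82.152/29, 143.104.82.160/29, 143.104.82.168/29, 143.104.82.176/29, 143.104.82.184/29


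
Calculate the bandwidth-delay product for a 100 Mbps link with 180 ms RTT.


BDP = bandwidth * RTT
= 100 Mbps * 180 ms
= 100 * 1e6 * 180 / 1000 bits
= 18000000 bits
= 2250000 bytes
= 2197.2656 KB
BDP = 18000000 bits (2250000 bytes)


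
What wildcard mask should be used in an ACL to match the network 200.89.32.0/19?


Subnet mask: 255.255.224.0
Wildcard = 255.255.255.255 - subnet mask
255 - 255 = 0
255 - 255 = 0
255 - 224 = 31
255 - 0 = 255
Wildcard: 0.0.31.255


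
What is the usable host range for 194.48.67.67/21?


Network: 194.48.64.0
Broadcast: 194.48.71.255
First usable = network + 1
Last usable = broadcast - 1
Range: 194.48.64.1 to 194.48.71.254


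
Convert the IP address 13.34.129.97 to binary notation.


13 = 00001101
34 = 00100010
129 = 10000001
97 = 01100001
Binary: 00001101.00100010.10000001.01100001


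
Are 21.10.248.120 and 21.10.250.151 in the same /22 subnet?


Mask: 255.255.252.0
21.10.248.120 AND mask = 21.10.248.0
21.10.250.151 AND mask = 21.10.248.0
Yes, same subnet (21.10.248.0)


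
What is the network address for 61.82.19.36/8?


IP:   00111101.01010010.00010011.00100100
Mask: 11111111.00000000.00000000.00000000
AND operation:
Net:  00111101.00000000.00000000.00000000
Network: 61.0.0.0/8


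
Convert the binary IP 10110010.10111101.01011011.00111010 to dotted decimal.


10110010 = 178
10111101 = 189
01011011 = 91
00111010 = 58
IP: 178.189.91.58


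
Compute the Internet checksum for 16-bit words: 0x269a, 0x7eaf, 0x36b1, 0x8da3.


Sum all words (with carry folding):
+ 0x269a = 0x269a
+ 0x7eaf = 0xa549
+ 0x36b1 = 0xdbfa
+ 0x8da3 = 0x699e
One's complement: ~0x699e
Checksum = 0x9661


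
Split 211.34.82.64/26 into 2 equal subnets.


New prefix = 26 + 1 = 27
Each subnet has 32 addresses
  211.34.82.64/27
  211.34.82.96/27
Subnets: 211.34.82.64/27, 211.34.82.96/27


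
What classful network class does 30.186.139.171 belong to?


First octet: 30
Binary: 00011110
0xxxxxxx -> Class A (1-126)
Class A, default mask 255.0.0.0 (/8)


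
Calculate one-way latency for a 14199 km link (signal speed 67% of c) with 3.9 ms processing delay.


Speed = 0.67 * 3e5 km/s = 201000 km/s
Propagation delay = 14199 / 201000 = 0.0706 s = 70.6418 ms
Processing delay = 3.9 ms
Total one-way latency = 74.5418 ms


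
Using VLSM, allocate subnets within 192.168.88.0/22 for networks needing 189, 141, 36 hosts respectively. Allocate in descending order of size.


189 hosts -> /24 (254 usable): 192.168.88.0/24
141 hosts -> /24 (254 usable): 192.168.89.0/24
36 hosts -> /26 (62 usable): 192.168.90.0/26
Allocation: 192.168.88.0/24 (189 hosts, 254 usable); 192.168.89.0/24 (141 hosts, 254 usable); 192.168.90.0/26 (36 hosts, 62 usable)


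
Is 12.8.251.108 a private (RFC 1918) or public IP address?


RFC 1918 private ranges:
  10.0.0.0/8 (10.0.0.0 - 10.255.255.255)
  172.16.0.0/12 (172.16.0.0 - 172.31.255.255)
  192.168.0.0/16 (192.168.0.0 - 192.168.255.255)
Public (not in any RFC 1918 range)


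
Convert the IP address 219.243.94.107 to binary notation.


219 = 11011011
243 = 11110011
94 = 01011110
107 = 01101011
Binary: 11011011.11110011.01011110.01101011


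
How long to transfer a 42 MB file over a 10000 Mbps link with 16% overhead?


Effective throughput = 10000 * (1 - 16/100) = 8400 Mbps
File size in Mb = 42 * 8 = 336 Mb
Time = 336 / 8400
Time = 0.04 seconds


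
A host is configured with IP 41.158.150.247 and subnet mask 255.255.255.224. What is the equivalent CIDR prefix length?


Binary: 11111111.11111111.11111111.11100000
Count leading 1s
Prefix: /27


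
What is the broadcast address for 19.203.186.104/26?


Network: 19.203.186.64/26
Host bits = 6
Set all host bits to 1:
Broadcast: 19.203.186.127


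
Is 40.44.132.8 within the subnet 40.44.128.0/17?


Subnet network: 40.44.128.0
Test IP AND mask: 40.44.128.0
Yes, 40.44.132.8 is in 40.44.128.0/17


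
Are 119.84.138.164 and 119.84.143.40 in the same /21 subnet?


Mask: 255.255.248.0
119.84.138.164 AND mask = 119.84.136.0
119.84.143.40 AND mask = 119.84.136.0
Yes, same subnet (119.84.136.0)


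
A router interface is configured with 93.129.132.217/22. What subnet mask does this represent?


/22 means 22 network bits, 10 host bits
Binary: 11111111111111111111110000000000
Mask: 255.255.252.0


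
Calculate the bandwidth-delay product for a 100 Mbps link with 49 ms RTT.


BDP = bandwidth * RTT
= 100 Mbps * 49 ms
= 100 * 1e6 * 49 / 1000 bits
= 4900000 bits
= 612500 bytes
= 598.1445 KB
BDP = 4900000 bits (612500 bytes)


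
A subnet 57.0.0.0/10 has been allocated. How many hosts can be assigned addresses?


Host bits = 32 - 10 = 22
Total addresses = 2^22 = 4194304
Usable = total - 2 (network and broadcast)
Usable hosts: 4194302


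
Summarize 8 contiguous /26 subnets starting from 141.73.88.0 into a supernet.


Original prefix: /26
Number of subnets: 8 = 2^3
New prefix = 26 - 3 = 23
Supernet: 141.73.88.0/23


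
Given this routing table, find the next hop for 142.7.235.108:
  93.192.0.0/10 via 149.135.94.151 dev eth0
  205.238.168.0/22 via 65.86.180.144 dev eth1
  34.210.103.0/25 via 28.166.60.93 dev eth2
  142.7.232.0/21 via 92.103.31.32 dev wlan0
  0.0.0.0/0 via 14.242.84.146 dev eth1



Longest prefix match for 142.7.235.108:
  /10 93.192.0.0: no
  /22 205.238.168.0: no
  /25 34.210.103.0: no
  /21 142.7.232.0: MATCH
  /0 0.0.0.0: MATCH
Selected: next-hop 92.103.31.32 via wlan0 (matched /21)


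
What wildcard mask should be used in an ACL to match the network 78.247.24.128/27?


Subnet mask: 255.255.255.224
Wildcard = 255.255.255.255 - subnet mask
255 - 255 = 0
255 - 255 = 0
255 - 255 = 0
255 - 224 = 31
Wildcard: 0.0.0.31


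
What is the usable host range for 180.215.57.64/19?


Network: 180.215.32.0
Broadcast: 180.215.63.255
First usable = network + 1
Last usable = broadcast - 1
Range: 180.215.32.1 to 180.215.63.254


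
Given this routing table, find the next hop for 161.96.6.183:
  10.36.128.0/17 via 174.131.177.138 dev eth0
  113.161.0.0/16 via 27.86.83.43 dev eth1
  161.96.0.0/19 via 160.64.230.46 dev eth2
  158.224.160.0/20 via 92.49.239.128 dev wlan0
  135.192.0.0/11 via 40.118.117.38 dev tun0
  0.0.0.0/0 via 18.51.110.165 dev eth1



Longest prefix match for 161.96.6.183:
  /17 10.36.128.0: no
  /16 113.161.0.0: no
  /19 161.96.0.0: MATCH
  /20 158.224.160.0: no
  /11 135.192.0.0: no
  /0 0.0.0.0: MATCH
Selected: next-hop 160.64.230.46 via eth2 (matched /19)


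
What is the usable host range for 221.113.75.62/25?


Network: 221.113.75.0
Broadcast: 221.113.75.127
First usable = network + 1
Last usable = broadcast - 1
Range: 221.113.75.1 to 221.113.75.126


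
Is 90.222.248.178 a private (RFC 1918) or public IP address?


RFC 1918 private ranges:
  10.0.0.0/8 (10.0.0.0 - 10.255.255.255)
  172.16.0.0/12 (172.16.0.0 - 172.31.255.255)
  192.168.0.0/16 (192.168.0.0 - 192.168.255.255)
Public (not in any RFC 1918 range)


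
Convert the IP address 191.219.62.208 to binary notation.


191 = 10111111
219 = 11011011
62 = 00111110
208 = 11010000
Binary: 10111111.11011011.00111110.11010000


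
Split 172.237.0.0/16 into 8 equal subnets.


New prefix = 16 + 3 = 19
Each subnet has 8192 addresses
  172.237.0.0/19
  172.237.32.0/19
  172.237.64.0/19
  172.237.96.0/19
  172.237.128.0/19
  172.237.160.0/19
  172.237.192.0/19
  172.237.224.0/19
Subnets: 172.237.0.0/19, 172.237.32.0/19, 172.237.64.0/19, 172.237.96.0/19, 172.237.128.0/19, 172.237.160.0/19, 172.237.192.0/19, 172.237.224.0/19


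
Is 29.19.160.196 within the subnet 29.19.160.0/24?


Subnet network: 29.19.160.0
Test IP AND mask: 29.19.160.0
Yes, 29.19.160.196 is in 29.19.160.0/24


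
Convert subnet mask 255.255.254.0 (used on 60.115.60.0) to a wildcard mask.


Subnet mask: 255.255.254.0
Wildcard = 255.255.255.255 - subnet mask
255 - 255 = 0
255 - 255 = 0
255 - 254 = 1
255 - 0 = 255
Wildcard: 0.0.1.255
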